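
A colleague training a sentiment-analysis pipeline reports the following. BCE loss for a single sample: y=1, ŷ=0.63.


BCE = -[y·ln(p) + (1-y)·ln(1-p)]
= -1·ln(0.63) - 0
= -ln(0.63) = 0.462

0.462


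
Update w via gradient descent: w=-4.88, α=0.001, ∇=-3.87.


w_new = w - α·∇
= -4.88 - 0.001·-3.87
= -4.88 + 0.00387
= -4.87613

-4.87613


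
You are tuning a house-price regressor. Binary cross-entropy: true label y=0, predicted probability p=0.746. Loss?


BCE = -[y·ln(p) + (1-y)·ln(1-p)]
= -0 - 1·ln(1-0.746)
= -ln(0.254) = 1.3704

1.3704


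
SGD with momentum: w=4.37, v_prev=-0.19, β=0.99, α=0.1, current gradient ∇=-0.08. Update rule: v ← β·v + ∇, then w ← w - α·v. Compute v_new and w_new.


v_new = 0.99·-0.19 - 0.08 = -0.1881 - 0.08 = -0.2681
w_new = 4.37 - 0.1·-0.2681 = 4.37 + 0.02681 = 4.39681

v_new=-0.2681, w_new=4.39681


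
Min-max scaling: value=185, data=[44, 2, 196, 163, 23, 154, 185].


min=2, max=196
(185-2)/(196-2) = 183/194 = 0.9433

0.9433


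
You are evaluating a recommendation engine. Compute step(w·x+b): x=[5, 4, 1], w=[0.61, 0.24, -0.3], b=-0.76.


z = (5)·(0.61) + (4)·(0.24) + (1)·(-0.3) - 0.76
  = 2.95
step(z) = 1 (z≥0)

1


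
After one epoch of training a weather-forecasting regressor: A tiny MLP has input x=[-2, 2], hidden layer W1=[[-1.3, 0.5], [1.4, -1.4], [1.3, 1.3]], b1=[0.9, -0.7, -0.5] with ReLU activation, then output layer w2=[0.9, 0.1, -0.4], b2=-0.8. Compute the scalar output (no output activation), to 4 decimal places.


z1[0] = (-1.3)·(-2) + (0.5)·(2) + 0.9 = 4.5
z1[1] = (1.4)·(-2) + (-1.4)·(2) - 0.7 = -6.3
z1[2] = (1.3)·(-2) + (1.3)·(2) - 0.5 = -0.5
h = ReLU(z1) = [4.5, 0.0, 0.0]
output = (0.9)·(4.5) + (0.1)·(0.0) + (-0.4)·(0.0) - 0.8 = 3.25

3.25


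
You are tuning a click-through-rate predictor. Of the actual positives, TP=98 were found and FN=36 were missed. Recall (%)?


Recall = TP/(TP+FN)
= 98/(98+36)
= 98/134 = 73.13%

73.13%


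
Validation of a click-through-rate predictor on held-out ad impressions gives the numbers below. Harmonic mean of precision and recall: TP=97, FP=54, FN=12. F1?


Precision = 97/151 = 0.6424
Recall = 97/109 = 0.8899
F1 = 2·P·R/(P+R) = 2·TP/(2·TP+FP+FN) = 194/(194+54+12) = 194/260 = 0.7462

0.7462


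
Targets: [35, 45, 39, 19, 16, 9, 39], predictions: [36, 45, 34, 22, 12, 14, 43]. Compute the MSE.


Squared errors: (35-36)²=1, (45-45)²=0, (39-34)²=25, (19-22)²=9, (16-12)²=16, (9-14)²=25, (39-43)²=16
Sum = 92
MSE = 92/7 = 92/7

92/7


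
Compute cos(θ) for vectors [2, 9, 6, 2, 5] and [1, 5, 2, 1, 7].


A·B = 2·1 + 9·5 + 6·2 + 2·1 + 5·7 = 96
‖A‖ = √150 = 12.2474, ‖B‖ = √80 = 8.9443
cos = 96/(√150·√80) = 96/√12000 = 0.8764

0.8764


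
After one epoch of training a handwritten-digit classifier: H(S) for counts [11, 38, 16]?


Probabilities: [11/65, 38/65, 16/65] ≈ [0.1692, 0.5846, 0.2462]
H = -((11/65)·log₂(11/65) + (38/65)·log₂(38/65) + (16/65)·log₂(16/65))
  = 1.3843 bits

1.3843 bits


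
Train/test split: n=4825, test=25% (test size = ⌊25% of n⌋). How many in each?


Test = ⌊4825·25/100⌋ = 1206
Train = 4825 - 1206 = 3619

Train: 3619, Test: 1206


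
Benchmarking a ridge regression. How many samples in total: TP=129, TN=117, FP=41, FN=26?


Total = TP + TN + FP + FN
= 129 + 117 + 41 + 26
= 313
(Predicted positive: 170, predicted negative: 143)

313


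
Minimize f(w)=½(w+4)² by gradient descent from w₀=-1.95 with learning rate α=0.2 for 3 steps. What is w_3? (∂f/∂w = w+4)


step 1: grad = -1.95+4 = 2.05; w = -1.95 - 0.2·(2.05) = -2.36
step 2: grad = -2.36+4 = 1.64; w = -2.36 - 0.2·(1.64) = -2.688
step 3: grad = -2.688+4 = 1.312; w = -2.688 - 0.2·(1.312) = -2.9504

-2.9504


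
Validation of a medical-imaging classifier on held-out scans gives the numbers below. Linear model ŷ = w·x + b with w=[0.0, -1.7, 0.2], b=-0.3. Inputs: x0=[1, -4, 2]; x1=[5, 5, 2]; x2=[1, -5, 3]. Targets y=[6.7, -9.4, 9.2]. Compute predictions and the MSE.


ŷ0 = (0.0)·(1) + (-1.7)·(-4) + (0.2)·(2) - 0.3 = 6.9
ŷ1 = (0.0)·(5) + (-1.7)·(5) + (0.2)·(2) - 0.3 = -8.4
ŷ2 = (0.0)·(1) + (-1.7)·(-5) + (0.2)·(3) - 0.3 = 8.8
errors² = [0.04, 1.0, 0.16]
MSE = 1.2000/3 = 0.4

0.4


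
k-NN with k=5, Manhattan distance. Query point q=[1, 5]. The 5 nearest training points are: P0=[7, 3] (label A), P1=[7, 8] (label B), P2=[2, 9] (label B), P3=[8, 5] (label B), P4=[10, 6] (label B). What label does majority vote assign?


d(q,P0) = 8  (label A)
d(q,P1) = 9  (label B)
d(q,P2) = 5  (label B)
d(q,P3) = 7  (label B)
d(q,P4) = 10  (label B)
Votes: A=1, B=4
Majority → B

B


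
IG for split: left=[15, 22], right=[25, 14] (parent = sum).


Parent = [40, 36], H_parent = 0.998
H_left = 0.974 (n=37), H_right = 0.9418 (n=39)
H_children = (37/76)·0.974 + (39/76)·0.9418 = 0.9575
IG = 0.998 - 0.9575 = 0.0405

0.0405


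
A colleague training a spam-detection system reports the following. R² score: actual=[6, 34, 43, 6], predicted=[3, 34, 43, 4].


ȳ = 22.25
SS_res = Σ(y-ŷ)² = 13
SS_tot = Σ(y-ȳ)² = 1096.75
R² = 1 - SS_res/SS_tot = 1 - 0.0119 = 0.9881

0.9881


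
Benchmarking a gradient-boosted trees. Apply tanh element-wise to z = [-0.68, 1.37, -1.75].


tanh(-0.68) = -0.5915
tanh(1.37) = 0.8787
tanh(-1.75) = -0.9414
result = [-0.5915, 0.8787, -0.9414]

[-0.5915, 0.8787, -0.9414]


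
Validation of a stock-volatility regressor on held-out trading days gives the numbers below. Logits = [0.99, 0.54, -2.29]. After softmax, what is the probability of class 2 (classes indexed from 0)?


Exponentials: e^0.99=2.6912, e^0.54=1.716, e^-2.29=0.1013
Sum = 4.5085
Softmax = [0.5969, 0.3806, 0.0225]
p[2] = 0.1013/4.5085 = 0.0225

0.0225


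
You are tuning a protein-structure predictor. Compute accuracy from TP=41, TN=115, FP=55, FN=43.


Accuracy = (TP+TN)/(TP+TN+FP+FN)
= (41+115)/(254)
= 156/254 = 61.42%

61.42%


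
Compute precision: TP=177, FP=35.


Precision = TP/(TP+FP)
= 177/(177+35)
= 177/212 = 83.49%

83.49%


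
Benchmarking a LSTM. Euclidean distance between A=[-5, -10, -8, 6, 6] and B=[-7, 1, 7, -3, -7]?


d = √((-5+ 7)² + (-10-1)² + (-8-7)² + (6+ 3)² + (6+ 7)²)
  = √(4 + 121 + 225 + 81 + 169)
  = √600 = 24.4949

24.4949


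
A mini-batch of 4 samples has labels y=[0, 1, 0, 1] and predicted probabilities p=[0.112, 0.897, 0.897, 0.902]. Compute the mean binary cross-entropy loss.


L[0] = -ln(1-0.112) = -ln(0.888) = 0.1188
L[1] = -ln(0.897) = 0.1087
L[2] = -ln(1-0.897) = -ln(0.103) = 2.273
L[3] = -ln(0.902) = 0.1031
mean = (0.1188 + 0.1087 + 2.273 + 0.1031)/4 = 0.6509

0.6509


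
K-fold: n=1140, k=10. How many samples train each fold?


Fold size = 1140/10 = 114
Training per fold = 1140 - 114 = 1026

1026


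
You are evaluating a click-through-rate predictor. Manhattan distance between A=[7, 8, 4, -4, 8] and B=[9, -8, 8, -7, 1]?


d = |7-9| + |8+ 8| + |4-8| + |-4+ 7| + |8-1|
  = 2 + 16 + 4 + 3 + 7
  = 32

32


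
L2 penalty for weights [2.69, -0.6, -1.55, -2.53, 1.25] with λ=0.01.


‖w‖₂² = (2.69)² + (-0.6)² + (-1.55)² + (-2.53)² + (1.25)²
     = 7.2361 + 0.36 + 2.4025 + 6.4009 + 1.5625
     = 17.962
λ·‖w‖₂² = 0.01·17.962 = 0.17962

0.17962


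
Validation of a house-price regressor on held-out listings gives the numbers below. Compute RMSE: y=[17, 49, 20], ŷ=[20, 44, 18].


MSE = 38/3 = 12.6667
RMSE = √(38/3) = 3.559

3.559


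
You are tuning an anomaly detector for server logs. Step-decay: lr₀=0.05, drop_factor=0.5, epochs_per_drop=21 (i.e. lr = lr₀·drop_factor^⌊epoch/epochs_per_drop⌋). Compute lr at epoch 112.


n_drops = ⌊112/21⌋ = 5
lr = 0.05·0.5^5 = 0.05·0.03125 = 0.0015625

0.0015625


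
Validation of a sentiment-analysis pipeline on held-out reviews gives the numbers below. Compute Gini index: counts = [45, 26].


Probabilities: [45/71, 26/71] ≈ [0.6338, 0.3662]
Σpᵢ² = (2025 + 676)/71² = 2701/5041
Gini = 1 - Σpᵢ² = 1 - 2701/5041 = 0.4642

0.4642


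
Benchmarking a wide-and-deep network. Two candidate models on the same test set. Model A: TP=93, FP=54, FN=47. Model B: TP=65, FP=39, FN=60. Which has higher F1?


Model A: P=93/147=0.6327, R=93/140=0.6643, F1=2PR/(P+R)=2TP/(2TP+FP+FN)=186/287=0.6481
Model B: P=65/104=0.625, R=65/125=0.52, F1=2PR/(P+R)=2TP/(2TP+FP+FN)=130/229=0.5677
0.6481 > 0.5677 → Model A

Model A


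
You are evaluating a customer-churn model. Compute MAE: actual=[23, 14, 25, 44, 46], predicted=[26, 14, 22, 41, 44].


Absolute errors: |23-26|=3, |14-14|=0, |25-22|=3, |44-41|=3, |46-44|=2
Sum = 11
MAE = 11/5 = 11/5

11/5


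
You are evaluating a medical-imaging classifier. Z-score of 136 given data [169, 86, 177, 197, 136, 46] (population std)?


μ = 135.1667, σ = 53.3648
z = (136 - 135.1667)/53.3648 = 0.0156

0.0156


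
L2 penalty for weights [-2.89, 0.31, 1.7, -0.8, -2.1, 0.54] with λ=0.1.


‖w‖₂² = (-2.89)² + (0.31)² + (1.7)² + (-0.8)² + (-2.1)² + (0.54)²
     = 8.3521 + 0.0961 + 2.89 + 0.64 + 4.41 + 0.2916
     = 16.6798
λ·‖w‖₂² = 0.1·16.6798 = 1.66798

1.66798


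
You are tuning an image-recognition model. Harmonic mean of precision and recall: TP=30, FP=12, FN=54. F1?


Precision = 30/42 = 0.7143
Recall = 30/84 = 0.3571
F1 = 2·P·R/(P+R) = 2·TP/(2·TP+FP+FN) = 60/(60+12+54) = 60/126 = 0.4762

0.4762


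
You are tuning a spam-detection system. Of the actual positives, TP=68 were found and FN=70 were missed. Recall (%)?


Recall = TP/(TP+FN)
= 68/(68+70)
= 68/138 = 49.28%

49.28%


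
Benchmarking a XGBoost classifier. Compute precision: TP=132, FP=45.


Precision = TP/(TP+FP)
= 132/(132+45)
= 132/177 = 74.58%

74.58%


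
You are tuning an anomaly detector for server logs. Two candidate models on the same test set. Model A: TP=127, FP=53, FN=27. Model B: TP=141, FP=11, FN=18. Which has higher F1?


Model A: P=127/180=0.7056, R=127/154=0.8247, F1=2PR/(P+R)=2TP/(2TP+FP+FN)=254/334=0.7605
Model B: P=141/152=0.9276, R=141/159=0.8868, F1=2PR/(P+R)=2TP/(2TP+FP+FN)=282/311=0.9068
0.7605 < 0.9068 → Model B

Model B


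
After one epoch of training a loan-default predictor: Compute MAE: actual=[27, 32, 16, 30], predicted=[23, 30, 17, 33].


Absolute errors: |27-23|=4, |32-30|=2, |16-17|=1, |30-33|=3
Sum = 10
MAE = 10/4 = 5/2

5/2


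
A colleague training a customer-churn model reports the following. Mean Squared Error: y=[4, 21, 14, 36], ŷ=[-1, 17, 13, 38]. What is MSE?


Squared errors: (4+ 1)²=25, (21-17)²=16, (14-13)²=1, (36-38)²=4
Sum = 46
MSE = 46/4 = 23/2

23/2


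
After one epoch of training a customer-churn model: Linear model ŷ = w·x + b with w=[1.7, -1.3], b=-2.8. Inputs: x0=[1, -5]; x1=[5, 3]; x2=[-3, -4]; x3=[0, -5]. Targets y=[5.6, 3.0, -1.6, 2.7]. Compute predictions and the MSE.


ŷ0 = (1.7)·(1) + (-1.3)·(-5) - 2.8 = 5.4
ŷ1 = (1.7)·(5) + (-1.3)·(3) - 2.8 = 1.8
ŷ2 = (1.7)·(-3) + (-1.3)·(-4) - 2.8 = -2.7
ŷ3 = (1.7)·(0) + (-1.3)·(-5) - 2.8 = 3.7
errors² = [0.04, 1.44, 1.21, 1.0]
MSE = 3.6900/4 = 0.9225

0.9225


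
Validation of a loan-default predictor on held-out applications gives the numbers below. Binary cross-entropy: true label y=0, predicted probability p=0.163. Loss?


BCE = -[y·ln(p) + (1-y)·ln(1-p)]
= -0 - 1·ln(1-0.163)
= -ln(0.837) = 0.1779

0.1779


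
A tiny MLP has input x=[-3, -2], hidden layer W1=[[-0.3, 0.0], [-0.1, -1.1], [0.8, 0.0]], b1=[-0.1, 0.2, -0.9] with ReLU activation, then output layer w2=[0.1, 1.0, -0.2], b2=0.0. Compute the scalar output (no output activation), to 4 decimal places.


z1[0] = (-0.3)·(-3) + (0.0)·(-2) - 0.1 = 0.8
z1[1] = (-0.1)·(-3) + (-1.1)·(-2) + 0.2 = 2.7
z1[2] = (0.8)·(-3) + (0.0)·(-2) - 0.9 = -3.3
h = ReLU(z1) = [0.8, 2.7, 0.0]
output = (0.1)·(0.8) + (1.0)·(2.7) + (-0.2)·(0.0) + 0.0 = 2.78

2.78


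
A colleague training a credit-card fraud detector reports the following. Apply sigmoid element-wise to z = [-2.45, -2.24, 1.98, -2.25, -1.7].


σ(-2.45) = 1/(1+e^2.45) = 0.0794
σ(-2.24) = 1/(1+e^2.24) = 0.0962
σ(1.98) = 1/(1+e^-1.98) = 0.8787
σ(-2.25) = 1/(1+e^2.25) = 0.0953
σ(-1.7) = 1/(1+e^1.7) = 0.1545
result = [0.0794, 0.0962, 0.8787, 0.0953, 0.1545]

[0.0794, 0.0962, 0.8787, 0.0953, 0.1545]


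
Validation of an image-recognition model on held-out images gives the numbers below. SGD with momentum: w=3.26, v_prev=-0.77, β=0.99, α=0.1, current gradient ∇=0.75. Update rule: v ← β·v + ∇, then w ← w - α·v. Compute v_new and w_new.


v_new = 0.99·-0.77 + 0.75 = -0.7623 + 0.75 = -0.0123
w_new = 3.26 - 0.1·-0.0123 = 3.26 + 0.00123 = 3.26123

v_new=-0.0123, w_new=3.26123


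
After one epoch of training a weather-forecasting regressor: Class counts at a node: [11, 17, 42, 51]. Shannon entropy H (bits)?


Probabilities: [11/121, 17/121, 42/121, 51/121] ≈ [0.0909, 0.1405, 0.3471, 0.4215]
H = -((11/121)·log₂(11/121) + (17/121)·log₂(17/121) + (42/121)·log₂(42/121) + (51/121)·log₂(51/121))
  = 1.7675 bits

1.7675 bits


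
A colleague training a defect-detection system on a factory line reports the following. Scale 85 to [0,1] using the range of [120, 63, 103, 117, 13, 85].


min=13, max=120
(85-13)/(120-13) = 72/107 = 0.6729

0.6729


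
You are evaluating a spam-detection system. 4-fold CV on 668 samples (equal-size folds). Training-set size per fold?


Fold size = 668/4 = 167
Training per fold = 668 - 167 = 501

501


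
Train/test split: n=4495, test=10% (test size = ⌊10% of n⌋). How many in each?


Test = ⌊4495·10/100⌋ = 449
Train = 4495 - 449 = 4046

Train: 4046, Test: 449


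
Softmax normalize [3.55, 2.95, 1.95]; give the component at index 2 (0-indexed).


Exponentials: e^3.55=34.8133, e^2.95=19.106, e^1.95=7.0287
Sum = 60.948
Softmax = [0.5712, 0.3135, 0.1153]
p[2] = 7.0287/60.948 = 0.1153

0.1153


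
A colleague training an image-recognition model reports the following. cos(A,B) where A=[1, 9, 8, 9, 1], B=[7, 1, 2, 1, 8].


A·B = 1·7 + 9·1 + 8·2 + 9·1 + 1·8 = 49
‖A‖ = √228 = 15.0997, ‖B‖ = √119 = 10.9087
cos = 49/(√228·√119) = 49/√27132 = 0.2975

0.2975


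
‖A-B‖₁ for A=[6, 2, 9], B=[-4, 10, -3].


d = |6+ 4| + |2-10| + |9+ 3|
  = 10 + 8 + 12
  = 30

30


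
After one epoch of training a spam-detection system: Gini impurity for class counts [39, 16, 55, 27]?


Probabilities: [39/137, 16/137, 55/137, 27/137] ≈ [0.2847, 0.1168, 0.4015, 0.1971]
Σpᵢ² = (1521 + 256 + 3025 + 729)/137² = 5531/18769
Gini = 1 - Σpᵢ² = 1 - 5531/18769 = 0.7053

0.7053


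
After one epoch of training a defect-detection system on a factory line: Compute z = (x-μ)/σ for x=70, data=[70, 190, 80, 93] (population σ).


μ = 108.25, σ = 47.8977
z = (70 - 108.25)/47.8977 = -0.7986

-0.7986


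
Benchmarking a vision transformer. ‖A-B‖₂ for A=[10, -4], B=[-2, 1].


d = √((10+ 2)² + (-4-1)²)
  = √(144 + 25)
  = √169 = 13.0

13.0


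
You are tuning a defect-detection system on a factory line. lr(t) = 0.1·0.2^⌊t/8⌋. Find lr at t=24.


n_drops = ⌊24/8⌋ = 3
lr = 0.1·0.2^3 = 0.1·0.008 = 0.0008

0.0008


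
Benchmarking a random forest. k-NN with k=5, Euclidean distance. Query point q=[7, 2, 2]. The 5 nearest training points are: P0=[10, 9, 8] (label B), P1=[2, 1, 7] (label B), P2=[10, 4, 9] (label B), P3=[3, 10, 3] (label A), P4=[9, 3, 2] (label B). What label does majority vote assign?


d(q,P0) = 9.6954  (label B)
d(q,P1) = 7.1414  (label B)
d(q,P2) = 7.874  (label B)
d(q,P3) = 9.0  (label A)
d(q,P4) = 2.2361  (label B)
Votes: A=1, B=4
Majority → B

B


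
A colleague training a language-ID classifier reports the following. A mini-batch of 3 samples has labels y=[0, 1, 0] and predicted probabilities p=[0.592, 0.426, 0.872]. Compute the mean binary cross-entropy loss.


L[0] = -ln(1-0.592) = -ln(0.408) = 0.8965
L[1] = -ln(0.426) = 0.8533
L[2] = -ln(1-0.872) = -ln(0.128) = 2.0557
mean = (0.8965 + 0.8533 + 2.0557)/3 = 1.2685

1.2685


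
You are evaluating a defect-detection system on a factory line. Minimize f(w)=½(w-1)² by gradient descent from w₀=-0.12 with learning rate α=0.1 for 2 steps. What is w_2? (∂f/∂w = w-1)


step 1: grad = -0.12-1 = -1.12; w = -0.12 - 0.1·(-1.12) = -0.008
step 2: grad = -0.008-1 = -1.008; w = -0.008 - 0.1·(-1.008) = 0.0928

0.0928


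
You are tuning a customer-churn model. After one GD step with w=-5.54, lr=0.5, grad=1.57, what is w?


w_new = w - α·∇
= -5.54 - 0.5·1.57
= -5.54 - 0.785
= -6.325

-6.325


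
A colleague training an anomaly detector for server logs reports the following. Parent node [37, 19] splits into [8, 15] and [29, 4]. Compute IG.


Parent = [37, 19], H_parent = 0.9241
H_left = 0.9321 (n=23), H_right = 0.5328 (n=33)
H_children = (23/56)·0.9321 + (33/56)·0.5328 = 0.6968
IG = 0.9241 - 0.6968 = 0.2273

0.2273


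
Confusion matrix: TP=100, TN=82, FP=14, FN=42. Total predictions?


Total = TP + TN + FP + FN
= 100 + 82 + 14 + 42
= 238
(Predicted positive: 114, predicted negative: 124)

238


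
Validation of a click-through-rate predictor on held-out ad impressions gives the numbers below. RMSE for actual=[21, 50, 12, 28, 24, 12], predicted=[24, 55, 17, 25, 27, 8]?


MSE = 93/6 = 15.5
RMSE = √(93/6) = 3.937

3.937


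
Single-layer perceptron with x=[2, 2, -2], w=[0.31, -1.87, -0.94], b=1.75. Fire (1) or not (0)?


z = (2)·(0.31) + (2)·(-1.87) + (-2)·(-0.94) + 1.75
  = 0.51
step(z) = 1 (z≥0)

1


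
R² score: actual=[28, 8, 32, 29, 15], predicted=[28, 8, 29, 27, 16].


ȳ = 22.4
SS_res = Σ(y-ŷ)² = 14
SS_tot = Σ(y-ȳ)² = 429.2
R² = 1 - SS_res/SS_tot = 1 - 0.0326 = 0.9674

0.9674


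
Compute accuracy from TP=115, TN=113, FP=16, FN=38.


Accuracy = (TP+TN)/(TP+TN+FP+FN)
= (115+113)/(282)
= 228/282 = 80.85%

80.85%


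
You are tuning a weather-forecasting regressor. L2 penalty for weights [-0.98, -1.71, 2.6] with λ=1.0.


‖w‖₂² = (-0.98)² + (-1.71)² + (2.6)²
     = 0.9604 + 2.9241 + 6.76
     = 10.6445
λ·‖w‖₂² = 1.0·10.6445 = 10.6445

10.6445


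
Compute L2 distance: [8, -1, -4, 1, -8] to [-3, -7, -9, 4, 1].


d = √((8+ 3)² + (-1+ 7)² + (-4+ 9)² + (1-4)² + (-8-1)²)
  = √(121 + 36 + 25 + 9 + 81)
  = √272 = 16.4924

16.4924


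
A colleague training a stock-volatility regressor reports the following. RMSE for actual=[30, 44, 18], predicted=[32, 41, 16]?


MSE = 17/3 = 5.6667
RMSE = √(17/3) = 2.3805

2.3805


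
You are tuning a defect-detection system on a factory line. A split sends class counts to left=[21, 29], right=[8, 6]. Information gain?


Parent = [29, 35], H_parent = 0.9937
H_left = 0.9815 (n=50), H_right = 0.9852 (n=14)
H_children = (50/64)·0.9815 + (14/64)·0.9852 = 0.9823
IG = 0.9937 - 0.9823 = 0.0114

0.0114


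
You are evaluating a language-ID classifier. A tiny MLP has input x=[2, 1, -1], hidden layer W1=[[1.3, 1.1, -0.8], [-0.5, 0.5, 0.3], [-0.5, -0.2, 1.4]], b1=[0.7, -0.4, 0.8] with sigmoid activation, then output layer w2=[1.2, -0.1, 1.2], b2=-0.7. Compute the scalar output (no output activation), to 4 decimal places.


z1[0] = (1.3)·(2) + (1.1)·(1) + (-0.8)·(-1) + 0.7 = 5.2
z1[1] = (-0.5)·(2) + (0.5)·(1) + (0.3)·(-1) - 0.4 = -1.2
z1[2] = (-0.5)·(2) + (-0.2)·(1) + (1.4)·(-1) + 0.8 = -1.8
h = sigmoid(z1) = [0.9945, 0.2315, 0.1419]
output = (1.2)·(0.9945) + (-0.1)·(0.2315) + (1.2)·(0.1419) - 0.7 = 0.6405

0.6405


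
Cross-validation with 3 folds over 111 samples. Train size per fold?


Fold size = 111/3 = 37
Training per fold = 111 - 37 = 74

74


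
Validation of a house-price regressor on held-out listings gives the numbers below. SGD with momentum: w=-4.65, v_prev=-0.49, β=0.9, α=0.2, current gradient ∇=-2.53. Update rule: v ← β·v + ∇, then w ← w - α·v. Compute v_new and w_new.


v_new = 0.9·-0.49 - 2.53 = -0.441 - 2.53 = -2.971
w_new = -4.65 - 0.2·-2.971 = -4.65 + 0.5942 = -4.0558

v_new=-2.971, w_new=-4.0558


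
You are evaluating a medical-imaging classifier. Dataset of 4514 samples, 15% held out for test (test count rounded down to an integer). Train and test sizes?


Test = ⌊4514·15/100⌋ = 677
Train = 4514 - 677 = 3837

Train: 3837, Test: 677


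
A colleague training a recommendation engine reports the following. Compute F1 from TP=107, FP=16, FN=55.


Precision = 107/123 = 0.8699
Recall = 107/162 = 0.6605
F1 = 2·P·R/(P+R) = 2·TP/(2·TP+FP+FN) = 214/(214+16+55) = 214/285 = 0.7509

0.7509


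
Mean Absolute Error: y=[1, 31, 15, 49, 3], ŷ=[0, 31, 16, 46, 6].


Absolute errors: |1-0|=1, |31-31|=0, |15-16|=1, |49-46|=3, |3-6|=3
Sum = 8
MAE = 8/5 = 8/5

8/5


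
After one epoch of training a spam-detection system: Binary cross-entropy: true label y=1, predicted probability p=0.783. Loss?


BCE = -[y·ln(p) + (1-y)·ln(1-p)]
= -1·ln(0.783) - 0
= -ln(0.783) = 0.2446

0.2446


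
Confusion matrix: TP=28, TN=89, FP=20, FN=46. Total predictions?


Total = TP + TN + FP + FN
= 28 + 89 + 20 + 46
= 183
(Predicted positive: 48, predicted negative: 135)

183


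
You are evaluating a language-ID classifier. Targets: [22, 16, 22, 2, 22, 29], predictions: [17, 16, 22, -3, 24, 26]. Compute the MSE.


Squared errors: (22-17)²=25, (16-16)²=0, (22-22)²=0, (2+ 3)²=25, (22-24)²=4, (29-26)²=9
Sum = 63
MSE = 63/6 = 21/2

21/2


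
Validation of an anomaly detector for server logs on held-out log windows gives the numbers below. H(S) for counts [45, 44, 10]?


Probabilities: [45/99, 44/99, 10/99] ≈ [0.4545, 0.4444, 0.101]
H = -((45/99)·log₂(45/99) + (44/99)·log₂(44/99) + (10/99)·log₂(10/99))
  = 1.3711 bits

1.3711 bits


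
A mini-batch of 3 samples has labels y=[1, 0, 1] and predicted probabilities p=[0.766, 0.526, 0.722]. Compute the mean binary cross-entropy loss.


L[0] = -ln(0.766) = 0.2666
L[1] = -ln(1-0.526) = -ln(0.474) = 0.7465
L[2] = -ln(0.722) = 0.3257
mean = (0.2666 + 0.7465 + 0.3257)/3 = 0.4463

0.4463


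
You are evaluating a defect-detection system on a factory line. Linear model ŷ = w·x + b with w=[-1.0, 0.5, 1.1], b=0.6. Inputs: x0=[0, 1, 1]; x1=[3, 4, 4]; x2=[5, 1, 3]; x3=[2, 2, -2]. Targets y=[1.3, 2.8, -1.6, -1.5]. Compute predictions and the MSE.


ŷ0 = (-1.0)·(0) + (0.5)·(1) + (1.1)·(1) + 0.6 = 2.2
ŷ1 = (-1.0)·(3) + (0.5)·(4) + (1.1)·(4) + 0.6 = 4.0
ŷ2 = (-1.0)·(5) + (0.5)·(1) + (1.1)·(3) + 0.6 = -0.6
ŷ3 = (-1.0)·(2) + (0.5)·(2) + (1.1)·(-2) + 0.6 = -2.6
errors² = [0.81, 1.44, 1.0, 1.21]
MSE = 4.4600/4 = 1.115

1.115


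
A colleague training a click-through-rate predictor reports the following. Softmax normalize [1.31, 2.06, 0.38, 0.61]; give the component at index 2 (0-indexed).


Exponentials: e^1.31=3.7062, e^2.06=7.846, e^0.38=1.4623, e^0.61=1.8404
Sum = 14.8549
Softmax = [0.2495, 0.5282, 0.0984, 0.1239]
p[2] = 1.4623/14.8549 = 0.0984

0.0984


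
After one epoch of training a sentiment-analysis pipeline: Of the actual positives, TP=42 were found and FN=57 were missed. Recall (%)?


Recall = TP/(TP+FN)
= 42/(42+57)
= 42/99 = 42.42%

42.42%


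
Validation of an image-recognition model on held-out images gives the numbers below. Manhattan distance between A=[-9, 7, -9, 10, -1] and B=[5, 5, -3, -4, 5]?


d = |-9-5| + |7-5| + |-9+ 3| + |10+ 4| + |-1-5|
  = 14 + 2 + 6 + 14 + 6
  = 42

42


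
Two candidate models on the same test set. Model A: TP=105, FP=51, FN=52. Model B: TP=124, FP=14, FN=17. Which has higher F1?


Model A: P=105/156=0.6731, R=105/157=0.6688, F1=2PR/(P+R)=2TP/(2TP+FP+FN)=210/313=0.6709
Model B: P=124/138=0.8986, R=124/141=0.8794, F1=2PR/(P+R)=2TP/(2TP+FP+FN)=248/279=0.8889
0.6709 < 0.8889 → Model B

Model B


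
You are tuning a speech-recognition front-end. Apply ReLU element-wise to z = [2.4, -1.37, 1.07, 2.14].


ReLU(2.4) = max(0, 2.4) = 2.4
ReLU(-1.37) = max(0, -1.37) = 0.0
ReLU(1.07) = max(0, 1.07) = 1.07
ReLU(2.14) = max(0, 2.14) = 2.14
result = [2.4, 0.0, 1.07, 2.14]

[2.4, 0.0, 1.07, 2.14]


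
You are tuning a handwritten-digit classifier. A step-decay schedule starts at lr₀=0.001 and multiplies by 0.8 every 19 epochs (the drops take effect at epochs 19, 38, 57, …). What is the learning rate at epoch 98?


n_drops = ⌊98/19⌋ = 5
lr = 0.001·0.8^5 = 0.001·0.32768 = 0.00032768

0.00032768


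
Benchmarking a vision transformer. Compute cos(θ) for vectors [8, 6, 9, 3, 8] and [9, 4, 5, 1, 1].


A·B = 8·9 + 6·4 + 9·5 + 3·1 + 8·1 = 152
‖A‖ = √254 = 15.9374, ‖B‖ = √124 = 11.1355
cos = 152/(√254·√124) = 152/√31496 = 0.8565

0.8565


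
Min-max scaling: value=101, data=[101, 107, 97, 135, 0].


min=0, max=135
(101-0)/(135-0) = 101/135 = 0.7481

0.7481


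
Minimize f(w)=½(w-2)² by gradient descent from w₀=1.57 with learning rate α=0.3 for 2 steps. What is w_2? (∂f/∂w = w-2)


step 1: grad = 1.57-2 = -0.43; w = 1.57 - 0.3·(-0.43) = 1.699
step 2: grad = 1.699-2 = -0.301; w = 1.699 - 0.3·(-0.301) = 1.7893

1.7893


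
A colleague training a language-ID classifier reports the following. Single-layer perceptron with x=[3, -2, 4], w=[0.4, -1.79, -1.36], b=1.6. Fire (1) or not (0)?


z = (3)·(0.4) + (-2)·(-1.79) + (4)·(-1.36) + 1.6
  = 0.94
step(z) = 1 (z≥0)

1


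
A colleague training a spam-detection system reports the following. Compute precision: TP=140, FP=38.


Precision = TP/(TP+FP)
= 140/(140+38)
= 140/178 = 78.65%

78.65%


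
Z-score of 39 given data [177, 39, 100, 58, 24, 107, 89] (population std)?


μ = 84.8571, σ = 47.4415
z = (39 - 84.8571)/47.4415 = -0.9666

-0.9666


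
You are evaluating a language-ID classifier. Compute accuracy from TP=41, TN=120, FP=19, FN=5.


Accuracy = (TP+TN)/(TP+TN+FP+FN)
= (41+120)/(185)
= 161/185 = 87.03%

87.03%


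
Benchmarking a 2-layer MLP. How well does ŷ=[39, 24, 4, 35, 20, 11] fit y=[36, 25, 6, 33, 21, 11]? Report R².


ȳ = 22
SS_res = Σ(y-ŷ)² = 19
SS_tot = Σ(y-ȳ)² = 704
R² = 1 - SS_res/SS_tot = 1 - 0.027 = 0.973

0.973


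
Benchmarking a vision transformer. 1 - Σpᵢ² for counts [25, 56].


Probabilities: [25/81, 56/81] ≈ [0.3086, 0.6914]
Σpᵢ² = (625 + 3136)/81² = 3761/6561
Gini = 1 - Σpᵢ² = 1 - 3761/6561 = 0.4268

0.4268


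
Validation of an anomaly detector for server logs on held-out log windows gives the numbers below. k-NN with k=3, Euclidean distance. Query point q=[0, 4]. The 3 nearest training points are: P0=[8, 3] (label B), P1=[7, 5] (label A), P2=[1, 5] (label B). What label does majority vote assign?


d(q,P0) = 8.0623  (label B)
d(q,P1) = 7.0711  (label A)
d(q,P2) = 1.4142  (label B)
Votes: A=1, B=2
Majority → B

B


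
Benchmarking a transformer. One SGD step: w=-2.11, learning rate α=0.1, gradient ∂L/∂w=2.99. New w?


w_new = w - α·∇
= -2.11 - 0.1·2.99
= -2.11 - 0.299
= -2.409

-2.409


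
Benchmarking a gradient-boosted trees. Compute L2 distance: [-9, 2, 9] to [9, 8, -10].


d = √((-9-9)² + (2-8)² + (9+ 10)²)
  = √(324 + 36 + 361)
  = √721 = 26.8514

26.8514


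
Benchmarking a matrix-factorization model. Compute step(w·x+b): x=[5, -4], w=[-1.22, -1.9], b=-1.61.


z = (5)·(-1.22) + (-4)·(-1.9) - 1.61
  = -0.11
step(z) = 0 (z<0)

0


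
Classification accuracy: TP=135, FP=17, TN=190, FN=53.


Accuracy = (TP+TN)/(TP+TN+FP+FN)
= (135+190)/(395)
= 325/395 = 82.28%

82.28%


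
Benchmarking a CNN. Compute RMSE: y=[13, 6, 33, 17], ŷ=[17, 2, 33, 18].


MSE = 33/4 = 8.25
RMSE = √(33/4) = 2.8723

2.8723


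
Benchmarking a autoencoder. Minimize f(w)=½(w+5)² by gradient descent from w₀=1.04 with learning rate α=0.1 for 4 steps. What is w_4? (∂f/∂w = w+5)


step 1: grad = 1.04+5 = 6.04; w = 1.04 - 0.1·(6.04) = 0.436
step 2: grad = 0.436+5 = 5.436; w = 0.436 - 0.1·(5.436) = -0.1076
step 3: grad = -0.1076+5 = 4.8924; w = -0.1076 - 0.1·(4.8924) = -0.59684
step 4: grad = -0.59684+5 = 4.40316; w = -0.59684 - 0.1·(4.40316) = -1.037156

-1.037156


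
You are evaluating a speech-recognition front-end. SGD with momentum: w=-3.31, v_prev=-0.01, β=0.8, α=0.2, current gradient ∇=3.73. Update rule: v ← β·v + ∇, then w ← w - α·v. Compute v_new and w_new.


v_new = 0.8·-0.01 + 3.73 = -0.008 + 3.73 = 3.722
w_new = -3.31 - 0.2·3.722 = -3.31 - 0.7444 = -4.0544

v_new=3.722, w_new=-4.0544


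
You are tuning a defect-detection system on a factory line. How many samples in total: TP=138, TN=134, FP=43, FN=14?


Total = TP + TN + FP + FN
= 138 + 134 + 43 + 14
= 329
(Predicted positive: 181, predicted negative: 148)

329


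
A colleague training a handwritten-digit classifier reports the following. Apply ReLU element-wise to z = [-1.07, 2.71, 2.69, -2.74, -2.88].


ReLU(-1.07) = max(0, -1.07) = 0.0
ReLU(2.71) = max(0, 2.71) = 2.71
ReLU(2.69) = max(0, 2.69) = 2.69
ReLU(-2.74) = max(0, -2.74) = 0.0
ReLU(-2.88) = max(0, -2.88) = 0.0
result = [0.0, 2.71, 2.69, 0.0, 0.0]

[0.0, 2.71, 2.69, 0.0, 0.0]


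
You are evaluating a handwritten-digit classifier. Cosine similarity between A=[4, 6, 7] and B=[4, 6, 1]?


A·B = 4·4 + 6·6 + 7·1 = 59
‖A‖ = √101 = 10.0499, ‖B‖ = √53 = 7.2801
cos = 59/(√101·√53) = 59/√5353 = 0.8064

0.8064


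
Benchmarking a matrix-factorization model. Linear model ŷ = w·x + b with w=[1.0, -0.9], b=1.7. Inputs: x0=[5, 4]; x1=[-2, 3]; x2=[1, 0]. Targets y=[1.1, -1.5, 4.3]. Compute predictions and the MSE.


ŷ0 = (1.0)·(5) + (-0.9)·(4) + 1.7 = 3.1
ŷ1 = (1.0)·(-2) + (-0.9)·(3) + 1.7 = -3.0
ŷ2 = (1.0)·(1) + (-0.9)·(0) + 1.7 = 2.7
errors² = [4.0, 2.25, 2.56]
MSE = 8.8100/3 = 2.9367

2.9367


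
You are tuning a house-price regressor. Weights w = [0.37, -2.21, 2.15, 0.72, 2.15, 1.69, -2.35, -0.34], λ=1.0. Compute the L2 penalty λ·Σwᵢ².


‖w‖₂² = (0.37)² + (-2.21)² + (2.15)² + (0.72)² + (2.15)² + (1.69)² + (-2.35)² + (-0.34)²
     = 0.1369 + 4.8841 + 4.6225 + 0.5184 + 4.6225 + 2.8561 + 5.5225 + 0.1156
     = 23.2786
λ·‖w‖₂² = 1.0·23.2786 = 23.2786

23.2786


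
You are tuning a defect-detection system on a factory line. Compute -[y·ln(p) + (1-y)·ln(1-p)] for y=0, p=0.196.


BCE = -[y·ln(p) + (1-y)·ln(1-p)]
= -0 - 1·ln(1-0.196)
= -ln(0.804) = 0.2182

0.2182


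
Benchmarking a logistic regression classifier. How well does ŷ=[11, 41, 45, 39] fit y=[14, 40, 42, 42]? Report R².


ȳ = 34.5
SS_res = Σ(y-ŷ)² = 28
SS_tot = Σ(y-ȳ)² = 563
R² = 1 - SS_res/SS_tot = 1 - 0.0497 = 0.9503

0.9503


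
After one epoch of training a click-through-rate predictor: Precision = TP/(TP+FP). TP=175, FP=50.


Precision = TP/(TP+FP)
= 175/(175+50)
= 175/225 = 77.78%

77.78%


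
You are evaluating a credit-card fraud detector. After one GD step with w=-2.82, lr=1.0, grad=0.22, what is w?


w_new = w - α·∇
= -2.82 - 1.0·0.22
= -2.82 - 0.22
= -3.04

-3.04


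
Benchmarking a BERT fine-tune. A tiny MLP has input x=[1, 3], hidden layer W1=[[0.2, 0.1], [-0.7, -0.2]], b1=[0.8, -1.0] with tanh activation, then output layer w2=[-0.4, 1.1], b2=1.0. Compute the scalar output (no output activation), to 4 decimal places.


z1[0] = (0.2)·(1) + (0.1)·(3) + 0.8 = 1.3
z1[1] = (-0.7)·(1) + (-0.2)·(3) - 1.0 = -2.3
h = tanh(z1) = [0.8617, -0.9801]
output = (-0.4)·(0.8617) + (1.1)·(-0.9801) + 1.0 = -0.4228

-0.4228


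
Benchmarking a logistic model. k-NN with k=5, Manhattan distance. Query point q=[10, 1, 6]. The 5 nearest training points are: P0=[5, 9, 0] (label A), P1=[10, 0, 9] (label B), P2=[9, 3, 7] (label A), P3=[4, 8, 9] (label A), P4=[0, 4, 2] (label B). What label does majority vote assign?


d(q,P0) = 19  (label A)
d(q,P1) = 4  (label B)
d(q,P2) = 4  (label A)
d(q,P3) = 16  (label A)
d(q,P4) = 17  (label B)
Votes: A=3, B=2
Majority → A

A


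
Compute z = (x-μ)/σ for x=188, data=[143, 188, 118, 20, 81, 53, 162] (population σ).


μ = 109.2857, σ = 56.2233
z = (188 - 109.2857)/56.2233 = 1.4

1.4


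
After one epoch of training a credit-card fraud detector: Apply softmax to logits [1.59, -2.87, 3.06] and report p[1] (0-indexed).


Exponentials: e^1.59=4.9037, e^-2.87=0.0567, e^3.06=21.3276
Sum = 26.288
Softmax = [0.1865, 0.0022, 0.8113]
p[1] = 0.0567/26.288 = 0.0022

0.0022


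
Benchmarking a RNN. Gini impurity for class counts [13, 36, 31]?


Probabilities: [13/80, 36/80, 31/80] ≈ [0.1625, 0.45, 0.3875]
Σpᵢ² = (169 + 1296 + 961)/80² = 2426/6400
Gini = 1 - Σpᵢ² = 1 - 2426/6400 = 0.6209

0.6209


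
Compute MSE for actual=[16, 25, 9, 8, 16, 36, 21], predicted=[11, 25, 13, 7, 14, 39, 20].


Squared errors: (16-11)²=25, (25-25)²=0, (9-13)²=16, (8-7)²=1, (16-14)²=4, (36-39)²=9, (21-20)²=1
Sum = 56
MSE = 56/7 = 8

8


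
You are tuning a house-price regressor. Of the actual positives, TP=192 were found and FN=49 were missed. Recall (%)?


Recall = TP/(TP+FN)
= 192/(192+49)
= 192/241 = 79.67%

79.67%


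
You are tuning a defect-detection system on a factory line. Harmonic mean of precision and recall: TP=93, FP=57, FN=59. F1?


Precision = 93/150 = 0.62
Recall = 93/152 = 0.6118
F1 = 2·P·R/(P+R) = 2·TP/(2·TP+FP+FN) = 186/(186+57+59) = 186/302 = 0.6159

0.6159


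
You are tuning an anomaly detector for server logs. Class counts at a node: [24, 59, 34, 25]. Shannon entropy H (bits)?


Probabilities: [24/142, 59/142, 34/142, 25/142] ≈ [0.169, 0.4155, 0.2394, 0.1761]
H = -((24/142)·log₂(24/142) + (59/142)·log₂(59/142) + (34/142)·log₂(34/142) + (25/142)·log₂(25/142))
  = 1.8949 bits

1.8949 bits


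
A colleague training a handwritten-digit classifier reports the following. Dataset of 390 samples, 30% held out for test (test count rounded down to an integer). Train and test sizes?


Test = ⌊390·30/100⌋ = 117
Train = 390 - 117 = 273

Train: 273, Test: 117


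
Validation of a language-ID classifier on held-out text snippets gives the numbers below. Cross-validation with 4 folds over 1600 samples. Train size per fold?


Fold size = 1600/4 = 400
Training per fold = 1600 - 400 = 1200

1200


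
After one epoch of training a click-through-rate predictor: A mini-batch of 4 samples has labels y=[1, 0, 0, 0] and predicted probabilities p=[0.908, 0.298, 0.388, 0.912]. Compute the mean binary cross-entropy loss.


L[0] = -ln(0.908) = 0.0965
L[1] = -ln(1-0.298) = -ln(0.702) = 0.3538
L[2] = -ln(1-0.388) = -ln(0.612) = 0.491
L[3] = -ln(1-0.912) = -ln(0.088) = 2.4304
mean = (0.0965 + 0.3538 + 0.491 + 2.4304)/4 = 0.8429

0.8429


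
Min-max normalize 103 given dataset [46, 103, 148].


min=46, max=148
(103-46)/(148-46) = 57/102 = 0.5588

0.5588


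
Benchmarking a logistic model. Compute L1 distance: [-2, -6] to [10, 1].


d = |-2-10| + |-6-1|
  = 12 + 7
  = 19

19


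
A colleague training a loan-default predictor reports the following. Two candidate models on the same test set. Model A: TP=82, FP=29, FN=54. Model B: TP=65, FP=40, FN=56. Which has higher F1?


Model A: P=82/111=0.7387, R=82/136=0.6029, F1=2PR/(P+R)=2TP/(2TP+FP+FN)=164/247=0.664
Model B: P=65/105=0.619, R=65/121=0.5372, F1=2PR/(P+R)=2TP/(2TP+FP+FN)=130/226=0.5752
0.664 > 0.5752 → Model A

Model A


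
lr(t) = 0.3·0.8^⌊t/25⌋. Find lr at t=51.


n_drops = ⌊51/25⌋ = 2
lr = 0.3·0.8^2 = 0.3·0.64 = 0.192

0.192


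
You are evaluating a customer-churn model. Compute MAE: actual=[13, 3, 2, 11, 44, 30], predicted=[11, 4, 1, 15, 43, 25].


Absolute errors: |13-11|=2, |3-4|=1, |2-1|=1, |11-15|=4, |44-43|=1, |30-25|=5
Sum = 14
MAE = 14/6 = 7/3

7/3


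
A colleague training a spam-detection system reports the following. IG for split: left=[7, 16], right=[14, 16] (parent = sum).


Parent = [21, 32], H_parent = 0.9687
H_left = 0.8865 (n=23), H_right = 0.9968 (n=30)
H_children = (23/53)·0.8865 + (30/53)·0.9968 = 0.9489
IG = 0.9687 - 0.9489 = 0.0198

0.0198


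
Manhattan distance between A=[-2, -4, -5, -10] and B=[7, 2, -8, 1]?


d = |-2-7| + |-4-2| + |-5+ 8| + |-10-1|
  = 9 + 6 + 3 + 11
  = 29

29


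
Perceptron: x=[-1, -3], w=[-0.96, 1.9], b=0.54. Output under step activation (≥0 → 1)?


z = (-1)·(-0.96) + (-3)·(1.9) + 0.54
  = -4.2
step(z) = 0 (z<0)

0


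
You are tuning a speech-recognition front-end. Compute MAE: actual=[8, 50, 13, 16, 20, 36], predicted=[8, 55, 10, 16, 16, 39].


Absolute errors: |8-8|=0, |50-55|=5, |13-10|=3, |16-16|=0, |20-16|=4, |36-39|=3
Sum = 15
MAE = 15/6 = 5/2

5/2


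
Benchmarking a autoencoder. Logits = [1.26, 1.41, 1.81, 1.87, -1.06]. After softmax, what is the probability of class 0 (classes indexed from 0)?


Exponentials: e^1.26=3.5254, e^1.41=4.096, e^1.81=6.1104, e^1.87=6.4883, e^-1.06=0.3465
Sum = 20.5666
Softmax = [0.1714, 0.1992, 0.2971, 0.3155, 0.0168]
p[0] = 3.5254/20.5666 = 0.1714

0.1714


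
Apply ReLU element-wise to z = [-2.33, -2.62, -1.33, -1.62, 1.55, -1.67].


ReLU(-2.33) = max(0, -2.33) = 0.0
ReLU(-2.62) = max(0, -2.62) = 0.0
ReLU(-1.33) = max(0, -1.33) = 0.0
ReLU(-1.62) = max(0, -1.62) = 0.0
ReLU(1.55) = max(0, 1.55) = 1.55
ReLU(-1.67) = max(0, -1.67) = 0.0
result = [0.0, 0.0, 0.0, 0.0, 1.55, 0.0]

[0.0, 0.0, 0.0, 0.0, 1.55, 0.0]


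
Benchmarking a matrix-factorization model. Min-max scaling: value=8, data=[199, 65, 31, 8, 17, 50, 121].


min=8, max=199
(8-8)/(199-8) = 0/191 = 0.0

0.0


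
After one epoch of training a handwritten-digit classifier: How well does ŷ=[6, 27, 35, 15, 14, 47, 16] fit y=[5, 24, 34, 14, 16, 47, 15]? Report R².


ȳ = 22.1429
SS_res = Σ(y-ŷ)² = 17
SS_tot = Σ(y-ȳ)² = 1210.86
R² = 1 - SS_res/SS_tot = 1 - 0.014 = 0.986

0.986


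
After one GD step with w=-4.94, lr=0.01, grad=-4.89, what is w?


w_new = w - α·∇
= -4.94 - 0.01·-4.89
= -4.94 + 0.0489
= -4.8911

-4.8911


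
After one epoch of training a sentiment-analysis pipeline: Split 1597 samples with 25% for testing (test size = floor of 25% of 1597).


Test = ⌊1597·25/100⌋ = 399
Train = 1597 - 399 = 1198

Train: 1198, Test: 399


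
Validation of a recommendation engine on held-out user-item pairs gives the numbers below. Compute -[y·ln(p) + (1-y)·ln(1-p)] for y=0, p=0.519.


BCE = -[y·ln(p) + (1-y)·ln(1-p)]
= -0 - 1·ln(1-0.519)
= -ln(0.481) = 0.7319

0.7319


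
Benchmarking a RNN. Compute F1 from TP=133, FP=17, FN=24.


Precision = 133/150 = 0.8867
Recall = 133/157 = 0.8471
F1 = 2·P·R/(P+R) = 2·TP/(2·TP+FP+FN) = 266/(266+17+24) = 266/307 = 0.8664

0.8664


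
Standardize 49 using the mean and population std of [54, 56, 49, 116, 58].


μ = 66.6, σ = 24.8805
z = (49 - 66.6)/24.8805 = -0.7074

-0.7074


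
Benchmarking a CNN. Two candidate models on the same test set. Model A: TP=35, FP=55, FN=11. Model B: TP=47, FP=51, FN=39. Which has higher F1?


Model A: P=35/90=0.3889, R=35/46=0.7609, F1=2PR/(P+R)=2TP/(2TP+FP+FN)=70/136=0.5147
Model B: P=47/98=0.4796, R=47/86=0.5465, F1=2PR/(P+R)=2TP/(2TP+FP+FN)=94/184=0.5109
0.5147 > 0.5109 → Model A

Model A


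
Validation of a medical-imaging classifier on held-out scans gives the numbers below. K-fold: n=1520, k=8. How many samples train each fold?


Fold size = 1520/8 = 190
Training per fold = 1520 - 190 = 1330

1330


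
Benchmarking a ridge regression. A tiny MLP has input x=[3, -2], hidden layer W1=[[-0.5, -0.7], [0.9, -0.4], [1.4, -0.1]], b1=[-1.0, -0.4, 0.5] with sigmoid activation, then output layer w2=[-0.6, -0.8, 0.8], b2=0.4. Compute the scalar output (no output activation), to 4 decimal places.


z1[0] = (-0.5)·(3) + (-0.7)·(-2) - 1.0 = -1.1
z1[1] = (0.9)·(3) + (-0.4)·(-2) - 0.4 = 3.1
z1[2] = (1.4)·(3) + (-0.1)·(-2) + 0.5 = 4.9
h = sigmoid(z1) = [0.2497, 0.9569, 0.9926]
output = (-0.6)·(0.2497) + (-0.8)·(0.9569) + (0.8)·(0.9926) + 0.4 = 0.2787

0.2787
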